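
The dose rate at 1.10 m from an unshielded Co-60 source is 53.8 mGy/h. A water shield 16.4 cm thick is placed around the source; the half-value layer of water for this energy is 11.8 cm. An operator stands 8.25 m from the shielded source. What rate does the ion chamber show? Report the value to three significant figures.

0.365 mGy/h

Distance alone: 53.8 × (1.10/8.25)² = 53.8 × 0.01778 = 0.9566 mGy/h.
Shield: 16.4/11.8 = 1.390 half-value layers → attenuation 2^(−1.390) = 0.3816.
Combined: 0.9566 × 0.3816 = 0.3650 mGy/h.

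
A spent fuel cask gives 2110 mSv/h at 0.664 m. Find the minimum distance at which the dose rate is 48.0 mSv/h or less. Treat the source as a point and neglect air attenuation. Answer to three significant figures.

4.40 m

Applying the 1/r² law, d₂ = d₁·√(I₁/I₂).
I₁/I₂ = 2110/48.0 = 43.96, so d₂ = 0.664 × √43.96 = 4.402 m.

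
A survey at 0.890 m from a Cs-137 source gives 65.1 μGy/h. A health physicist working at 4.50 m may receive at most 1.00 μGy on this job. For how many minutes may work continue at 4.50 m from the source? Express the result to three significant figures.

Using I₁d₁² = I₂d₂², rate at 4.50 m:
(0.890/4.50)² = 0.03912, so 65.1 × 0.03912 = 2.547 μGy/h.
Stay time = 1.00 μGy ÷ 2.547 μGy/h = 0.3926 h = 23.56 min.

23.6 min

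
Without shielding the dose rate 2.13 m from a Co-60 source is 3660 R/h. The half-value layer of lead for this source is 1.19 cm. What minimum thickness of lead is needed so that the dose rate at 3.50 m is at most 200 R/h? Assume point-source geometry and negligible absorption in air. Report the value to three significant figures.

3.29 cm

At 3.50 m, distance alone gives (2.13/3.50)² = 0.3704, so 3660 × 0.3704 = 1356 R/h.
Further attenuation needed: 1356/200 = 6.780.
n = log₂(6.780) = 2.761 half-value layers.
Thickness = 2.761 × 1.19 cm = 3.286 cm.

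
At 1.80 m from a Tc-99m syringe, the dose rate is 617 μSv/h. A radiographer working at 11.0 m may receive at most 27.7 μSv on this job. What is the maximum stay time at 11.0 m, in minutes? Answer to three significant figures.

101 min

Since intensity falls as 1/r², rate at 11.0 m:
(1.80/11.0)² = 0.02678, so 617 × 0.02678 = 16.52 μSv/h.
Stay time = 27.7 μSv ÷ 16.52 μSv/h = 1.677 h = 100.6 min.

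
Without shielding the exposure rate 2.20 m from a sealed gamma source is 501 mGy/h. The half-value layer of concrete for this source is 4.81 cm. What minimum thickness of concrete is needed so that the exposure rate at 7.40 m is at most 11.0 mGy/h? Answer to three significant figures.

At 7.40 m, distance alone gives (2.20/7.40)² = 0.08839, so 501 × 0.08839 = 44.28 mGy/h.
Further attenuation needed: 44.28/11.0 = 4.025.
n = log₂(4.025) = 2.009 half-value layers.
Thickness = 2.009 × 4.81 cm = 9.663 cm.

9.66 cm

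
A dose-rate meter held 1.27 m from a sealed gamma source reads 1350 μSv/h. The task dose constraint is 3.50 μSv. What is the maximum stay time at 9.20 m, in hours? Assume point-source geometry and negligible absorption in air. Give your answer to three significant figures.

By the inverse-square law, rate at 9.20 m:
1350 × (1.27/9.20)² = 1350 × 0.01906 = 25.73 μSv/h.
Stay time = 3.50 μSv ÷ 25.73 μSv/h = 0.1360 h.

0.136 h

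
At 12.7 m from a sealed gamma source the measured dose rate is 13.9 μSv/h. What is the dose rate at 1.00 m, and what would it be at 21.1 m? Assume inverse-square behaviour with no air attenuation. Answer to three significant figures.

Using I₁d₁² = I₂d₂²,
At 1.00 m: 13.9 × (12.7/1.00)² = 13.9 × 161.3 = 2242 μSv/h
At 21.1 m: (1.00/21.1)² = 0.002246, so 2242 × 0.002246 = 5.036 μSv/h.

2240 μSv/h; 5.04 μSv/h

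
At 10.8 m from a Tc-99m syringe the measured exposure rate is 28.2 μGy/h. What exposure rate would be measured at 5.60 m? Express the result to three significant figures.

105 μGy/h

Since intensity falls as 1/r², scaling from 10.8 m to 5.60 m:
28.2 × (10.8/5.60)² = 28.2 × 3.719 = 104.9 μGy/h.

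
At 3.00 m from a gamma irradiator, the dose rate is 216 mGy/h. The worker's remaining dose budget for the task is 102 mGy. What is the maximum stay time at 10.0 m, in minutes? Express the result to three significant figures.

Intensity scales as (d₁/d₂)², so rate at 10.0 m:
(3.00/10.0)² = 0.09000, so 216 × 0.09000 = 19.44 mGy/h.
Stay time = 102 mGy ÷ 19.44 mGy/h = 5.247 h = 314.8 min.

315 min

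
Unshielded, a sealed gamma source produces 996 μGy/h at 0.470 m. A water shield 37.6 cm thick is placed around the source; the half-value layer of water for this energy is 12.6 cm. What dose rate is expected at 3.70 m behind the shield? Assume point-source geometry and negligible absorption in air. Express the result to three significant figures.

2.03 μGy/h

Distance alone: (0.470/3.70)² = 0.01614, so 996 × 0.01614 = 16.08 μGy/h.
Shield: 37.6/12.6 = 2.984 half-value layers → attenuation 2^(−2.984) = 0.1264.
Combined: 16.08 × 0.1264 = 2.033 μGy/h.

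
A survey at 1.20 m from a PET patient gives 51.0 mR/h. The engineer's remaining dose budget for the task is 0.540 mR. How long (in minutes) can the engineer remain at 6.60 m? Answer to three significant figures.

Since intensity falls as 1/r², rate at 6.60 m:
51.0 × (1.20/6.60)² = 51.0 × 0.03306 = 1.686 mR/h.
Stay time = 0.540 mR ÷ 1.686 mR/h = 0.3203 h = 19.22 min.

19.2 min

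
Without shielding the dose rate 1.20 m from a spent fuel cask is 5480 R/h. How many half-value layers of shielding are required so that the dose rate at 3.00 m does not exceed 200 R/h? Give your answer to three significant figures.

2.13 half-value layers

At 3.00 m, distance alone gives 5480 × (1.20/3.00)² = 5480 × 0.1600 = 876.8 R/h.
Further attenuation needed: 876.8/200 = 4.384.
n = log₂(4.384) = 2.132 half-value layers.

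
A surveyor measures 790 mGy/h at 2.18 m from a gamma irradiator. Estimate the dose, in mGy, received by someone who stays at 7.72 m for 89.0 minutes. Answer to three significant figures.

93.4 mGy

Since intensity falls as 1/r², rate at 7.72 m:
790 × (2.18/7.72)² = 790 × 0.07974 = 62.99 mGy/h.
Dose = rate × time = 62.99 mGy/h × 1.483 h = 93.41 mGy.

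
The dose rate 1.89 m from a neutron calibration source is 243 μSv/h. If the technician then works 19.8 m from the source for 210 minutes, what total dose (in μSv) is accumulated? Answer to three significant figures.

Since intensity falls as 1/r², rate at 19.8 m:
243 × (1.89/19.8)² = 243 × 0.009112 = 2.214 μSv/h.
Dose = rate × time = 2.214 μSv/h × 3.500 h = 7.749 μSv.

7.75 μSv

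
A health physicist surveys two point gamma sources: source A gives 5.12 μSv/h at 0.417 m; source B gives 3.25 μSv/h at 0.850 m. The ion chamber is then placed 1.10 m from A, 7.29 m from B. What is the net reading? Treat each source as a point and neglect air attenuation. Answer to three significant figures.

By superposition, sum each source's inverse-square contribution:
A: 5.12 × (0.417/1.10)² = 0.7358 μSv/h
B: 3.25 × (0.850/7.29)² = 0.04418 μSv/h
Total = 0.7358 + 0.04418 = 0.7800 μSv/h.

0.780 μSv/h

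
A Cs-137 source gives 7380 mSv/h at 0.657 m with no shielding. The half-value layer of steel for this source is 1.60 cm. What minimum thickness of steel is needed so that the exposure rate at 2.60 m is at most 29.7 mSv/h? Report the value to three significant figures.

6.38 cm

At 2.60 m, distance alone gives (0.657/2.60)² = 0.06385, so 7380 × 0.06385 = 471.2 mSv/h.
Further attenuation needed: 471.2/29.7 = 15.87.
n = log₂(15.87) = 3.988 half-value layers.
Thickness = 3.988 × 1.60 cm = 6.381 cm.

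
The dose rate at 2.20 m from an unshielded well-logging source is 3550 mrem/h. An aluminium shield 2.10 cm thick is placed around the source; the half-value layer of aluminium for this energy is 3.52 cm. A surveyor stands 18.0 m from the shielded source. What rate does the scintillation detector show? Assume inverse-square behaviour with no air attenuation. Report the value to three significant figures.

35.1 mrem/h

Distance alone: (2.20/18.0)² = 0.01494, so 3550 × 0.01494 = 53.04 mrem/h.
Shield: 2.10/3.52 = 0.5966 half-value layers → attenuation 2^(−0.5966) = 0.6613.
Combined: 53.04 × 0.6613 = 35.08 mrem/h.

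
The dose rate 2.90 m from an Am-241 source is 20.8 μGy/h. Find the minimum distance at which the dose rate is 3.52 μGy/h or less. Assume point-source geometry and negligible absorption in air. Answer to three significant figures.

7.05 m

Using I₁d₁² = I₂d₂², d₂ = d₁·√(I₁/I₂).
I₁/I₂ = 20.8/3.52 = 5.909, so d₂ = 2.90 × √5.909 = 7.049 m.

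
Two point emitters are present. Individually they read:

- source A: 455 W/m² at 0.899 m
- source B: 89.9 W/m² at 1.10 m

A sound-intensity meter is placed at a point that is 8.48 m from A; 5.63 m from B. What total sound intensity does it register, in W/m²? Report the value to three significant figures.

By superposition, sum each source's inverse-square contribution:
A: 455 × (0.899/8.48)² = 5.114 W/m²
B: 89.9 × (1.10/5.63)² = 3.432 W/m²
Total = 5.114 + 3.432 = 8.546 W/m².

8.55 W/m²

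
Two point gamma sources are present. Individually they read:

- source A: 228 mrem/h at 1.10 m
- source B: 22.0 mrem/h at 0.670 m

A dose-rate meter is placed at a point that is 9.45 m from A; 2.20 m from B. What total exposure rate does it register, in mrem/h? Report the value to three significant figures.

By superposition, sum each source's inverse-square contribution:
A: 228 × (1.10/9.45)² = 3.089 mrem/h
B: 22.0 × (0.670/2.20)² = 2.040 mrem/h
Total = 3.089 + 2.040 = 5.129 mrem/h.

5.13 mrem/h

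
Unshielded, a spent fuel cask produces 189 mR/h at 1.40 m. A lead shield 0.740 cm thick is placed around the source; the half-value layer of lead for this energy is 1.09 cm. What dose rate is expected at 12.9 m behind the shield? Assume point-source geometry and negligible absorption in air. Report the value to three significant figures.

1.39 mR/h

Distance alone: (1.40/12.9)² = 0.01178, so 189 × 0.01178 = 2.226 mR/h.
Shield: 0.740/1.09 = 0.6789 half-value layers → attenuation 2^(−0.6789) = 0.6246.
Combined: 2.226 × 0.6246 = 1.390 mR/h.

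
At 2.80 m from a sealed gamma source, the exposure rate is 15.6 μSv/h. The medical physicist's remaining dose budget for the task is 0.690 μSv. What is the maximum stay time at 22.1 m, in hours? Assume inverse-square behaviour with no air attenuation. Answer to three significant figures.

Intensity scales as (d₁/d₂)², so rate at 22.1 m:
(2.80/22.1)² = 0.01605, so 15.6 × 0.01605 = 0.2504 μSv/h.
Stay time = 0.690 μSv ÷ 0.2504 μSv/h = 2.756 h.

2.76 h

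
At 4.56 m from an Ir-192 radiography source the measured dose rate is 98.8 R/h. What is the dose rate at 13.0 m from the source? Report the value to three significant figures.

12.2 R/h

Applying the 1/r² law, scaling from 4.56 m to 13.0 m:
98.8 × (4.56/13.0)² = 98.8 × 0.1230 = 12.15 R/h.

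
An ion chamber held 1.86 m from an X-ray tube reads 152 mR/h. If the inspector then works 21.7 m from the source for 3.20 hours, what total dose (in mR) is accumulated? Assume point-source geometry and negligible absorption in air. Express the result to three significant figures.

3.57 mR

Using I₁d₁² = I₂d₂², rate at 21.7 m:
(1.86/21.7)² = 0.007347, so 152 × 0.007347 = 1.117 mR/h.
Dose = rate × time = 1.117 mR/h × 3.200 h = 3.574 mR.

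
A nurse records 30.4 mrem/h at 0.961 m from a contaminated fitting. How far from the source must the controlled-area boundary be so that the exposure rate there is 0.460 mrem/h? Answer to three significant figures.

Using I₁d₁² = I₂d₂², d₂ = d₁·√(I₁/I₂).
I₁/I₂ = 30.4/0.460 = 66.09, so d₂ = 0.961 × √66.09 = 7.813 m.

7.81 m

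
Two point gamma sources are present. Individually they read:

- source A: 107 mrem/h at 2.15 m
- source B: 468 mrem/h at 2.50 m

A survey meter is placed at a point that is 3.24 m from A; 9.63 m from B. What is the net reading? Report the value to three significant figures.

78.7 mrem/h

Each source contributes Iᵢ·(dᵢ/rᵢ)²; contributions add.
A: 107 × (2.15/3.24)² = 47.12 mrem/h
B: 468 × (2.50/9.63)² = 31.54 mrem/h
Total = 47.12 + 31.54 = 78.66 mrem/h.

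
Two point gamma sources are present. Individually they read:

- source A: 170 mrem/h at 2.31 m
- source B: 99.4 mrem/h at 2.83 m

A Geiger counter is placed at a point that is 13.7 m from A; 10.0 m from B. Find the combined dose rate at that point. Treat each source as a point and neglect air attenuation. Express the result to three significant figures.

Each source contributes Iᵢ·(dᵢ/rᵢ)²; contributions add.
A: 170 × (2.31/13.7)² = 4.833 mrem/h
B: 99.4 × (2.83/10.0)² = 7.961 mrem/h
Total = 4.833 + 7.961 = 12.79 mrem/h.

12.8 mrem/h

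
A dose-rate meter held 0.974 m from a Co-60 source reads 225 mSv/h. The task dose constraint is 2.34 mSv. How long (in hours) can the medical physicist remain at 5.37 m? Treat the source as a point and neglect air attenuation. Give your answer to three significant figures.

0.316 h

Using I₁d₁² = I₂d₂², rate at 5.37 m:
(0.974/5.37)² = 0.03290, so 225 × 0.03290 = 7.402 mSv/h.
Stay time = 2.34 mSv ÷ 7.402 mSv/h = 0.3161 h.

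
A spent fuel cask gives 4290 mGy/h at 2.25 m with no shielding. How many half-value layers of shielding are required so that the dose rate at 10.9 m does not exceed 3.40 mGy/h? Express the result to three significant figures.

5.75 half-value layers

At 10.9 m, distance alone gives (2.25/10.9)² = 0.04261, so 4290 × 0.04261 = 182.8 mGy/h.
Further attenuation needed: 182.8/3.40 = 53.76.
n = log₂(53.76) = 5.748 half-value layers.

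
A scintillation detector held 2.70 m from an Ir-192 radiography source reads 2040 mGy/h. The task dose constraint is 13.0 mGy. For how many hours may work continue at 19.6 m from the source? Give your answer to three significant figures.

0.336 h

By the inverse-square law, rate at 19.6 m:
2040 × (2.70/19.6)² = 2040 × 0.01898 = 38.72 mGy/h.
Stay time = 13.0 mGy ÷ 38.72 mGy/h = 0.3357 h.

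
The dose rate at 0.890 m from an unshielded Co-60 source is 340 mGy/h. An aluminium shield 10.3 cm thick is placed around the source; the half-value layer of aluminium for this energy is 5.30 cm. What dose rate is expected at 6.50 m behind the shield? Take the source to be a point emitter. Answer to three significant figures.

Distance alone: (0.890/6.50)² = 0.01875, so 340 × 0.01875 = 6.375 mGy/h.
Shield: 10.3/5.30 = 1.943 half-value layers → attenuation 2^(−1.943) = 0.2601.
Combined: 6.375 × 0.2601 = 1.658 mGy/h.

1.66 mGy/h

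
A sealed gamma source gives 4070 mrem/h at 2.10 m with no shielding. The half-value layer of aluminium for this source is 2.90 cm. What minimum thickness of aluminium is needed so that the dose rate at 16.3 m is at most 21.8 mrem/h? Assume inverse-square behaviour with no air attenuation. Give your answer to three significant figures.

4.73 cm

At 16.3 m, distance alone gives 4070 × (2.10/16.3)² = 4070 × 0.01660 = 67.56 mrem/h.
Further attenuation needed: 67.56/21.8 = 3.099.
n = log₂(3.099) = 1.632 half-value layers.
Thickness = 1.632 × 2.90 cm = 4.733 cm.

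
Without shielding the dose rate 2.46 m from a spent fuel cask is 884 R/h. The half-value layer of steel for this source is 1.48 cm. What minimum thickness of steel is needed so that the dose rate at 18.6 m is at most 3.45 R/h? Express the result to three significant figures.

3.20 cm

At 18.6 m, distance alone gives (2.46/18.6)² = 0.01749, so 884 × 0.01749 = 15.46 R/h.
Further attenuation needed: 15.46/3.45 = 4.481.
n = log₂(4.481) = 2.164 half-value layers.
Thickness = 2.164 × 1.48 cm = 3.203 cm.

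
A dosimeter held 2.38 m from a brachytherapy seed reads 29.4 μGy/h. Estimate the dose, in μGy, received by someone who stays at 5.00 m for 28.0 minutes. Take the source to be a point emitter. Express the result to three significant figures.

Intensity scales as (d₁/d₂)², so rate at 5.00 m:
(2.38/5.00)² = 0.2266, so 29.4 × 0.2266 = 6.662 μGy/h.
Dose = rate × time = 6.662 μGy/h × 0.4667 h = 3.109 μGy.

3.11 μGy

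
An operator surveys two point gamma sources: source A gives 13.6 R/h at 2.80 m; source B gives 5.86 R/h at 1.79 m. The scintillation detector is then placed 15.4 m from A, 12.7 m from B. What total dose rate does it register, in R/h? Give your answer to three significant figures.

0.566 R/h

Each source contributes Iᵢ·(dᵢ/rᵢ)²; contributions add.
A: 13.6 × (2.80/15.4)² = 0.4496 R/h
B: 5.86 × (1.79/12.7)² = 0.1164 R/h
Total = 0.4496 + 0.1164 = 0.5660 R/h.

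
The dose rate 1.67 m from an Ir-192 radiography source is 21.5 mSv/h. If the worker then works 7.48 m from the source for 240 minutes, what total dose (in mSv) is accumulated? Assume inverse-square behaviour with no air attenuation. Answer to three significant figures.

4.29 mSv

Intensity scales as (d₁/d₂)², so rate at 7.48 m:
(1.67/7.48)² = 0.04985, so 21.5 × 0.04985 = 1.072 mSv/h.
Dose = rate × time = 1.072 mSv/h × 4.000 h = 4.288 mSv.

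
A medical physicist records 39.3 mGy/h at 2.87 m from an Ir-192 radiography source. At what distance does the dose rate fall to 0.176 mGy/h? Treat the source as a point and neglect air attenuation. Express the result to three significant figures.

Since intensity falls as 1/r², d₂ = d₁·√(I₁/I₂).
I₁/I₂ = 39.3/0.176 = 223.3, so d₂ = 2.87 × √223.3 = 42.89 m.

42.9 m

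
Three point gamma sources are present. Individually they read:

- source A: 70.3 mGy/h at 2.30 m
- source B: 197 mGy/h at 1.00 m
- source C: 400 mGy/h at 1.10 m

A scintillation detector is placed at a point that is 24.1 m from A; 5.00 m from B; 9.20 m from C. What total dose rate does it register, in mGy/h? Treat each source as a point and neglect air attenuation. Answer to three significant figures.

Each source contributes Iᵢ·(dᵢ/rᵢ)²; contributions add.
A: 70.3 × (2.30/24.1)² = 0.6403 mGy/h
B: 197 × (1.00/5.00)² = 7.880 mGy/h
C: 400 × (1.10/9.20)² = 5.718 mGy/h
Total = 0.6403 + 7.880 + 5.718 = 14.24 mGy/h.

14.2 mGy/h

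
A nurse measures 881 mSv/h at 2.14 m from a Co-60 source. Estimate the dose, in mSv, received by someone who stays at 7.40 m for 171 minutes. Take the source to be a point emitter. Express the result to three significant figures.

Intensity scales as (d₁/d₂)², so rate at 7.40 m:
(2.14/7.40)² = 0.08363, so 881 × 0.08363 = 73.68 mSv/h.
Dose = rate × time = 73.68 mSv/h × 2.850 h = 210.0 mSv.

210 mSv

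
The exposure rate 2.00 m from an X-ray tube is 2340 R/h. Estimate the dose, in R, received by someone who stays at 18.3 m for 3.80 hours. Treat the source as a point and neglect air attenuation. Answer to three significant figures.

106 R

Using I₁d₁² = I₂d₂², rate at 18.3 m:
(2.00/18.3)² = 0.01194, so 2340 × 0.01194 = 27.94 R/h.
Dose = rate × time = 27.94 R/h × 3.800 h = 106.2 R.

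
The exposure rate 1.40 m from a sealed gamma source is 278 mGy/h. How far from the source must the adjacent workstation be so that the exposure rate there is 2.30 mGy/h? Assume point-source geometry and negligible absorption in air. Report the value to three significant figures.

Applying the 1/r² law, d₂ = d₁·√(I₁/I₂).
I₁/I₂ = 278/2.30 = 120.9, so d₂ = 1.40 × √120.9 = 15.39 m.

15.4 m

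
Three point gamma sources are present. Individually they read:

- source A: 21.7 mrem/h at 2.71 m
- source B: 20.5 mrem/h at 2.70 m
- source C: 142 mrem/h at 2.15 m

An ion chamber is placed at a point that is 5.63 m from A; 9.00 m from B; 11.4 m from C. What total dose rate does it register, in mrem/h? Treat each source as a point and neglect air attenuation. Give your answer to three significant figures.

11.9 mrem/h

Each source contributes Iᵢ·(dᵢ/rᵢ)²; contributions add.
A: 21.7 × (2.71/5.63)² = 5.028 mrem/h
B: 20.5 × (2.70/9.00)² = 1.845 mrem/h
C: 142 × (2.15/11.4)² = 5.051 mrem/h
Total = 5.028 + 1.845 + 5.051 = 11.92 mrem/h.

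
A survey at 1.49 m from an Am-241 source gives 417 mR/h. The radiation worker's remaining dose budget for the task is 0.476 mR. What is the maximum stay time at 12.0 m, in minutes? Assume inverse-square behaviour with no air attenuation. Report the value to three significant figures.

4.44 min

Since intensity falls as 1/r², rate at 12.0 m:
(1.49/12.0)² = 0.01542, so 417 × 0.01542 = 6.430 mR/h.
Stay time = 0.476 mR ÷ 6.430 mR/h = 0.07403 h = 4.442 min.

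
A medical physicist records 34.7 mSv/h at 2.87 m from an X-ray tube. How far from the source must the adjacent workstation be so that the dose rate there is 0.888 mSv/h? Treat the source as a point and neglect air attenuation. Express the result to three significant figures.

17.9 m

By the inverse-square law, d₂ = d₁·√(I₁/I₂).
I₁/I₂ = 34.7/0.888 = 39.08, so d₂ = 2.87 × √39.08 = 17.94 m.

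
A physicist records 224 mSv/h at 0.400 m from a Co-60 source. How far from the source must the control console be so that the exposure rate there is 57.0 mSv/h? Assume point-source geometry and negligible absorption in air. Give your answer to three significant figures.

Intensity scales as (d₁/d₂)², so d₂ = d₁·√(I₁/I₂).
I₁/I₂ = 224/57.0 = 3.930, so d₂ = 0.400 × √3.930 = 0.7930 m.

0.793 m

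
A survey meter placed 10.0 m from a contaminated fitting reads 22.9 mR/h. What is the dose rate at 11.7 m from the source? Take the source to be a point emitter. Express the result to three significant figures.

16.7 mR/h

By the inverse-square law, scaling from 10.0 m to 11.7 m:
(10.0/11.7)² = 0.7305, so 22.9 × 0.7305 = 16.73 mR/h.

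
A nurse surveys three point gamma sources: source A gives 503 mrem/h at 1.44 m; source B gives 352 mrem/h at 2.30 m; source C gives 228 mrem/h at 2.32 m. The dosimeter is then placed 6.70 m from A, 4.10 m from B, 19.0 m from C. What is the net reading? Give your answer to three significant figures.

Each source contributes Iᵢ·(dᵢ/rᵢ)²; contributions add.
A: 503 × (1.44/6.70)² = 23.24 mrem/h
B: 352 × (2.30/4.10)² = 110.8 mrem/h
C: 228 × (2.32/19.0)² = 3.399 mrem/h
Total = 23.24 + 110.8 + 3.399 = 137.4 mrem/h.

137 mrem/h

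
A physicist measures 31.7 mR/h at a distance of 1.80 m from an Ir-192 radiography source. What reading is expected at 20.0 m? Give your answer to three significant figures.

0.257 mR/h

Intensity scales as (d₁/d₂)², so the rate at 20.0 m is
31.7 × (1.80/20.0)² = 31.7 × 0.008100 = 0.2568 mR/h.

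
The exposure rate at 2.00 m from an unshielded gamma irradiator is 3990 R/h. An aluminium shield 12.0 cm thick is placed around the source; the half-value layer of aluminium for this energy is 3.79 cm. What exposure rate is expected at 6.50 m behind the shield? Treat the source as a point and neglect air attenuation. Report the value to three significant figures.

42.1 R/h

Distance alone: (2.00/6.50)² = 0.09467, so 3990 × 0.09467 = 377.7 R/h.
Shield: 12.0/3.79 = 3.166 half-value layers → attenuation 2^(−3.166) = 0.1114.
Combined: 377.7 × 0.1114 = 42.08 R/h.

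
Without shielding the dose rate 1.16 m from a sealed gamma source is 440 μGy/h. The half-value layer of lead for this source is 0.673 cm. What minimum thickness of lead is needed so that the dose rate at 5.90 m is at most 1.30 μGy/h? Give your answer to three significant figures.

2.50 cm

At 5.90 m, distance alone gives 440 × (1.16/5.90)² = 440 × 0.03866 = 17.01 μGy/h.
Further attenuation needed: 17.01/1.30 = 13.08.
n = log₂(13.08) = 3.709 half-value layers.
Thickness = 3.709 × 0.673 cm = 2.496 cm.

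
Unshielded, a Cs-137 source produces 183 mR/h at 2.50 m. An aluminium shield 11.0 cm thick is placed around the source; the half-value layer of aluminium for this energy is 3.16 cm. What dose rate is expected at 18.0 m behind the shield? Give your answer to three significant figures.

Distance alone: (2.50/18.0)² = 0.01929, so 183 × 0.01929 = 3.530 mR/h.
Shield: 11.0/3.16 = 3.481 half-value layers → attenuation 2^(−3.481) = 0.08956.
Combined: 3.530 × 0.08956 = 0.3161 mR/h.

0.316 mR/h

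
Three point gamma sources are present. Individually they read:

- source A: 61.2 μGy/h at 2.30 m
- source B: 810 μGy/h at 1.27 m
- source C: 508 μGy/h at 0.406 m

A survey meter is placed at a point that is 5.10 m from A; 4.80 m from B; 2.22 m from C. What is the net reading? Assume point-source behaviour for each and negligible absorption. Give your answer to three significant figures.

86.1 μGy/h

Each source contributes Iᵢ·(dᵢ/rᵢ)²; contributions add.
A: 61.2 × (2.30/5.10)² = 12.45 μGy/h
B: 810 × (1.27/4.80)² = 56.70 μGy/h
C: 508 × (0.406/2.22)² = 16.99 μGy/h
Total = 12.45 + 56.70 + 16.99 = 86.14 μGy/h.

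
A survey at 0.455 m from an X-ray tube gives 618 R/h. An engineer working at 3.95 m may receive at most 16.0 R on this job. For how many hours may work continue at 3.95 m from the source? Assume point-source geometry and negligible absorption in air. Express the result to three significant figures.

By the inverse-square law, rate at 3.95 m:
(0.455/3.95)² = 0.01327, so 618 × 0.01327 = 8.201 R/h.
Stay time = 16.0 R ÷ 8.201 R/h = 1.951 h.

1.95 h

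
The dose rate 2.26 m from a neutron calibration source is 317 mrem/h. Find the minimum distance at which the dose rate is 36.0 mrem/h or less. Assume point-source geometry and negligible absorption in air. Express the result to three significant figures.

Intensity scales as (d₁/d₂)², so d₂ = d₁·√(I₁/I₂).
I₁/I₂ = 317/36.0 = 8.806, so d₂ = 2.26 × √8.806 = 6.707 m.

6.71 m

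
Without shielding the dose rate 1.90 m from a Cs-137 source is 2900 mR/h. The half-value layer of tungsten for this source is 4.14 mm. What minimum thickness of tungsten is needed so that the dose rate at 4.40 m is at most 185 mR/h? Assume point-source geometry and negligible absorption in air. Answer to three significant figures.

At 4.40 m, distance alone gives (1.90/4.40)² = 0.1865, so 2900 × 0.1865 = 540.9 mR/h.
Further attenuation needed: 540.9/185 = 2.924.
n = log₂(2.924) = 1.548 half-value layers.
Thickness = 1.548 × 4.14 mm = 6.409 mm.

6.41 mm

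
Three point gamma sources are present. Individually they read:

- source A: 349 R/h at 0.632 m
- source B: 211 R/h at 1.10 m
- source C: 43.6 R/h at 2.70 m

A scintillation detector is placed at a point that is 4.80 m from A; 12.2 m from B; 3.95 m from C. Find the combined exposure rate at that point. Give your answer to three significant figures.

28.1 R/h

Each source contributes Iᵢ·(dᵢ/rᵢ)²; contributions add.
A: 349 × (0.632/4.80)² = 6.050 R/h
B: 211 × (1.10/12.2)² = 1.715 R/h
C: 43.6 × (2.70/3.95)² = 20.37 R/h
Total = 6.050 + 1.715 + 20.37 = 28.14 R/h.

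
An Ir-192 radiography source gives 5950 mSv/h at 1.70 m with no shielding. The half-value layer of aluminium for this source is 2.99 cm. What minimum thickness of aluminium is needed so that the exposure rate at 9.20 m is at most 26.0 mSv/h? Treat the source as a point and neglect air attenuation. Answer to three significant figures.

8.87 cm

At 9.20 m, distance alone gives (1.70/9.20)² = 0.03414, so 5950 × 0.03414 = 203.1 mSv/h.
Further attenuation needed: 203.1/26.0 = 7.812.
n = log₂(7.812) = 2.966 half-value layers.
Thickness = 2.966 × 2.99 cm = 8.868 cm.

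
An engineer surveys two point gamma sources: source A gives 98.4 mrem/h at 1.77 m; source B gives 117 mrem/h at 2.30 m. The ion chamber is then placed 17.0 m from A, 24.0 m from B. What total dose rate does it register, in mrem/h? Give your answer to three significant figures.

2.14 mrem/h

By superposition, sum each source's inverse-square contribution:
A: 98.4 × (1.77/17.0)² = 1.067 mrem/h
B: 117 × (2.30/24.0)² = 1.075 mrem/h
Total = 1.067 + 1.075 = 2.142 mrem/h.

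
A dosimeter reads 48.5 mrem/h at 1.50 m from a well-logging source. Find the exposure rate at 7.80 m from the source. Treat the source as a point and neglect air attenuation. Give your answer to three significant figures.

Using I₁d₁² = I₂d₂², the rate at 7.80 m is
48.5 × (1.50/7.80)² = 48.5 × 0.03698 = 1.794 mrem/h.

1.79 mrem/h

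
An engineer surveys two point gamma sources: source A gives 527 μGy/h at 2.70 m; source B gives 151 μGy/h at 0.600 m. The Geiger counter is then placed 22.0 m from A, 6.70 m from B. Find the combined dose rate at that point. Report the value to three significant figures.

9.15 μGy/h

Each source contributes Iᵢ·(dᵢ/rᵢ)²; contributions add.
A: 527 × (2.70/22.0)² = 7.938 μGy/h
B: 151 × (0.600/6.70)² = 1.211 μGy/h
Total = 7.938 + 1.211 = 9.149 μGy/h.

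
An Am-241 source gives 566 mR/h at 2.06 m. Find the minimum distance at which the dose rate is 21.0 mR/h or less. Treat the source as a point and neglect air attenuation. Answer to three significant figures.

Using I₁d₁² = I₂d₂², d₂ = d₁·√(I₁/I₂).
I₁/I₂ = 566/21.0 = 26.95, so d₂ = 2.06 × √26.95 = 10.69 m.

10.7 m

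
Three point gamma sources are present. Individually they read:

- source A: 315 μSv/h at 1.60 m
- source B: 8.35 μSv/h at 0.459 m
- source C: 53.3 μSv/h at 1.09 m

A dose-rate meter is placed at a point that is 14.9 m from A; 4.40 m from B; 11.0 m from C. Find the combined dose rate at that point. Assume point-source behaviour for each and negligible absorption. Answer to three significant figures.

4.25 μSv/h

By superposition, sum each source's inverse-square contribution:
A: 315 × (1.60/14.9)² = 3.632 μSv/h
B: 8.35 × (0.459/4.40)² = 0.09087 μSv/h
C: 53.3 × (1.09/11.0)² = 0.5234 μSv/h
Total = 3.632 + 0.09087 + 0.5234 = 4.246 μSv/h.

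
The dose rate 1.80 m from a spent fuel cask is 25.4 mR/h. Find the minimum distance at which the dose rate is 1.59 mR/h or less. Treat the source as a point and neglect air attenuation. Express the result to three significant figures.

Using I₁d₁² = I₂d₂², d₂ = d₁·√(I₁/I₂).
I₁/I₂ = 25.4/1.59 = 15.97, so d₂ = 1.80 × √15.97 = 7.193 m.

7.19 m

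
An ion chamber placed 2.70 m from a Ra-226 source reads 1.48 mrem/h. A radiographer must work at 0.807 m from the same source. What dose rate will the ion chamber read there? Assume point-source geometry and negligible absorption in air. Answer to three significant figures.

By the inverse-square law, scaling from 2.70 m to 0.807 m:
1.48 × (2.70/0.807)² = 1.48 × 11.19 = 16.56 mrem/h.

16.6 mrem/h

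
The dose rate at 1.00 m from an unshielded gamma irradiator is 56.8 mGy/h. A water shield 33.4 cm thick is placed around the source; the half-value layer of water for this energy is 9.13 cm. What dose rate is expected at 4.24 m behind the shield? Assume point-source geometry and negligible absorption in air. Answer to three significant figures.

0.250 mGy/h

Distance alone: 56.8 × (1.00/4.24)² = 56.8 × 0.05562 = 3.159 mGy/h.
Shield: 33.4/9.13 = 3.658 half-value layers → attenuation 2^(−3.658) = 0.07922.
Combined: 3.159 × 0.07922 = 0.2503 mGy/h.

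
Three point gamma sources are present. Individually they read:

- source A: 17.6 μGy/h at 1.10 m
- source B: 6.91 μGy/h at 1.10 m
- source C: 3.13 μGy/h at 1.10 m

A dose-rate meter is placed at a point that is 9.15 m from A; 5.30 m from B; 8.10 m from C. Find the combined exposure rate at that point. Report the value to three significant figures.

By superposition, sum each source's inverse-square contribution:
A: 17.6 × (1.10/9.15)² = 0.2544 μGy/h
B: 6.91 × (1.10/5.30)² = 0.2977 μGy/h
C: 3.13 × (1.10/8.10)² = 0.05772 μGy/h
Total = 0.2544 + 0.2977 + 0.05772 = 0.6098 μGy/h.

0.610 μGy/h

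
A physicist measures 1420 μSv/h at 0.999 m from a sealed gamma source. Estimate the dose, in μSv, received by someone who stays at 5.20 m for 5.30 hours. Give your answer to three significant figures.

278 μSv

Applying the 1/r² law, rate at 5.20 m:
(0.999/5.20)² = 0.03691, so 1420 × 0.03691 = 52.41 μSv/h.
Dose = rate × time = 52.41 μSv/h × 5.300 h = 277.8 μSv.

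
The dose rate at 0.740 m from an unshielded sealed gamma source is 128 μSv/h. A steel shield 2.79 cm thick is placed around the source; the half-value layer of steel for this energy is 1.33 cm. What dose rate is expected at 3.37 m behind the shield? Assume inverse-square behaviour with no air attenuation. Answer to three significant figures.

1.44 μSv/h

Distance alone: (0.740/3.37)² = 0.04822, so 128 × 0.04822 = 6.172 μSv/h.
Shield: 2.79/1.33 = 2.098 half-value layers → attenuation 2^(−2.098) = 0.2336.
Combined: 6.172 × 0.2336 = 1.442 μSv/h.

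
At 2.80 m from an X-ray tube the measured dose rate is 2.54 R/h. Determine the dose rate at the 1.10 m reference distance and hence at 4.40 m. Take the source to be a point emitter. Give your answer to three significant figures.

Intensity scales as (d₁/d₂)², so
At 1.10 m: (2.80/1.10)² = 6.479, so 2.54 × 6.479 = 16.46 R/h
At 4.40 m: (1.10/4.40)² = 0.06250, so 16.46 × 0.06250 = 1.029 R/h.

16.5 R/h; 1.03 R/h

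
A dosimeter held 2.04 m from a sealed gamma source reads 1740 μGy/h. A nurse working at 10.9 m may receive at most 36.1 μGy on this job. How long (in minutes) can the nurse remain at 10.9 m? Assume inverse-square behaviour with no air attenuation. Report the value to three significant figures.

Since intensity falls as 1/r², rate at 10.9 m:
(2.04/10.9)² = 0.03503, so 1740 × 0.03503 = 60.95 μGy/h.
Stay time = 36.1 μGy ÷ 60.95 μGy/h = 0.5923 h = 35.54 min.

35.5 min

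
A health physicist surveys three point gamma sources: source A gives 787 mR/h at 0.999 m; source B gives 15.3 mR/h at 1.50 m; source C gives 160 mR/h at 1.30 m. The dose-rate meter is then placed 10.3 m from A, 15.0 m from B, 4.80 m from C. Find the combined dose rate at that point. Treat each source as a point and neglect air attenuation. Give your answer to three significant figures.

19.3 mR/h

Each source contributes Iᵢ·(dᵢ/rᵢ)²; contributions add.
A: 787 × (0.999/10.3)² = 7.403 mR/h
B: 15.3 × (1.50/15.0)² = 0.1530 mR/h
C: 160 × (1.30/4.80)² = 11.74 mR/h
Total = 7.403 + 0.1530 + 11.74 = 19.30 mR/h.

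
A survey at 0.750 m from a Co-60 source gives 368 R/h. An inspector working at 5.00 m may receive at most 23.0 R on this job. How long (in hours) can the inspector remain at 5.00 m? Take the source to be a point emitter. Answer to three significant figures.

2.78 h

Applying the 1/r² law, rate at 5.00 m:
368 × (0.750/5.00)² = 368 × 0.02250 = 8.280 R/h.
Stay time = 23.0 R ÷ 8.280 R/h = 2.778 h.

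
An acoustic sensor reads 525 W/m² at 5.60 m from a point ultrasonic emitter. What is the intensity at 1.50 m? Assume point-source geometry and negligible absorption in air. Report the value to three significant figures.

7320 W/m²

By the inverse-square law, the rate at 1.50 m is
(5.60/1.50)² = 13.94, so 525 × 13.94 = 7318 W/m².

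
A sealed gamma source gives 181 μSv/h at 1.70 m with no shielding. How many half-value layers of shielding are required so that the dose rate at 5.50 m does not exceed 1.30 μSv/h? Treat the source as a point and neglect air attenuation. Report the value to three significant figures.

At 5.50 m, distance alone gives (1.70/5.50)² = 0.09554, so 181 × 0.09554 = 17.29 μSv/h.
Further attenuation needed: 17.29/1.30 = 13.30.
n = log₂(13.30) = 3.733 half-value layers.

3.73 half-value layers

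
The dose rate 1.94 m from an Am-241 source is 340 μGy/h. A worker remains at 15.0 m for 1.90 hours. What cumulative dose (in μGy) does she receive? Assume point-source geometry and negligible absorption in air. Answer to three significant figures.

By the inverse-square law, rate at 15.0 m:
340 × (1.94/15.0)² = 340 × 0.01673 = 5.688 μGy/h.
Dose = rate × time = 5.688 μGy/h × 1.900 h = 10.81 μGy.

10.8 μGy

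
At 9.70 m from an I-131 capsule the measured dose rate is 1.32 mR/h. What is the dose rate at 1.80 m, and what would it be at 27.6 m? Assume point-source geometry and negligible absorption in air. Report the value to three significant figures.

38.3 mR/h; 0.163 mR/h

Since intensity falls as 1/r²,
At 1.80 m: 1.32 × (9.70/1.80)² = 1.32 × 29.04 = 38.33 mR/h
At 27.6 m: (1.80/27.6)² = 0.004253, so 38.33 × 0.004253 = 0.1630 mR/h.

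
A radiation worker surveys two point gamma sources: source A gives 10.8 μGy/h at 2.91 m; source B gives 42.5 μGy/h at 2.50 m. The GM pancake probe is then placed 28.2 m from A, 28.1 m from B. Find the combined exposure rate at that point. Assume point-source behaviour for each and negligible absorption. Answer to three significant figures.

Each source contributes Iᵢ·(dᵢ/rᵢ)²; contributions add.
A: 10.8 × (2.91/28.2)² = 0.1150 μGy/h
B: 42.5 × (2.50/28.1)² = 0.3364 μGy/h
Total = 0.1150 + 0.3364 = 0.4514 μGy/h.

0.451 μGy/h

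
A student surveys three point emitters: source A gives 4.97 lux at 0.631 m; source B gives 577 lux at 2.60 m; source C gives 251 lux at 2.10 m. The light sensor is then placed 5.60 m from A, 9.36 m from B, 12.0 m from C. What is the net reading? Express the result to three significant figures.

52.3 lux

By superposition, sum each source's inverse-square contribution:
A: 4.97 × (0.631/5.60)² = 0.06310 lux
B: 577 × (2.60/9.36)² = 44.52 lux
C: 251 × (2.10/12.0)² = 7.687 lux
Total = 0.06310 + 44.52 + 7.687 = 52.27 lux.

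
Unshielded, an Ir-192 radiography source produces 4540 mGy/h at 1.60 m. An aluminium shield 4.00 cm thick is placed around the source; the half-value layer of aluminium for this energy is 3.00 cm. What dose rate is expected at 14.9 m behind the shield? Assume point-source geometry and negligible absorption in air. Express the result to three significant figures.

Distance alone: 4540 × (1.60/14.9)² = 4540 × 0.01153 = 52.35 mGy/h.
Shield: 4.00/3.00 = 1.333 half-value layers → attenuation 2^(−1.333) = 0.3969.
Combined: 52.35 × 0.3969 = 20.78 mGy/h.

20.8 mGy/h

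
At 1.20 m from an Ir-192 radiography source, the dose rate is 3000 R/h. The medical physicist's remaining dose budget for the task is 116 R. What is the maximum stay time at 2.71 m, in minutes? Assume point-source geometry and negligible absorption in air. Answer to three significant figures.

11.8 min

Using I₁d₁² = I₂d₂², rate at 2.71 m:
(1.20/2.71)² = 0.1961, so 3000 × 0.1961 = 588.3 R/h.
Stay time = 116 R ÷ 588.3 R/h = 0.1972 h = 11.83 min.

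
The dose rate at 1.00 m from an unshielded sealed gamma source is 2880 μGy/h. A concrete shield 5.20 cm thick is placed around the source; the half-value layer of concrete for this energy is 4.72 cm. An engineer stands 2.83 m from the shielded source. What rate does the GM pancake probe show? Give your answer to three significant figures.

Distance alone: 2880 × (1.00/2.83)² = 2880 × 0.1249 = 359.7 μGy/h.
Shield: 5.20/4.72 = 1.102 half-value layers → attenuation 2^(−1.102) = 0.4659.
Combined: 359.7 × 0.4659 = 167.6 μGy/h.

168 μGy/h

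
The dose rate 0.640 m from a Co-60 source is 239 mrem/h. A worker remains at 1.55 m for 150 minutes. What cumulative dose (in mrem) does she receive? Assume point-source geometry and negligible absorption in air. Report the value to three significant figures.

102 mrem

Since intensity falls as 1/r², rate at 1.55 m:
(0.640/1.55)² = 0.1705, so 239 × 0.1705 = 40.75 mrem/h.
Dose = rate × time = 40.75 mrem/h × 2.500 h = 101.9 mrem.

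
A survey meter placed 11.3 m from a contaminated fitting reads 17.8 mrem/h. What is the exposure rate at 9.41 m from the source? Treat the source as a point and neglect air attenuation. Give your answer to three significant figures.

By the inverse-square law, scaling from 11.3 m to 9.41 m:
(11.3/9.41)² = 1.442, so 17.8 × 1.442 = 25.67 mrem/h.

25.7 mrem/h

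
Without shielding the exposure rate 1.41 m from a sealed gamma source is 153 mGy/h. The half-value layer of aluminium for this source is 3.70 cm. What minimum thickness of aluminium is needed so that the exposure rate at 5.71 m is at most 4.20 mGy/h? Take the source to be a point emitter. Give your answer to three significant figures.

4.26 cm

At 5.71 m, distance alone gives (1.41/5.71)² = 0.06098, so 153 × 0.06098 = 9.330 mGy/h.
Further attenuation needed: 9.330/4.20 = 2.221.
n = log₂(2.221) = 1.151 half-value layers.
Thickness = 1.151 × 3.70 cm = 4.259 cm.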